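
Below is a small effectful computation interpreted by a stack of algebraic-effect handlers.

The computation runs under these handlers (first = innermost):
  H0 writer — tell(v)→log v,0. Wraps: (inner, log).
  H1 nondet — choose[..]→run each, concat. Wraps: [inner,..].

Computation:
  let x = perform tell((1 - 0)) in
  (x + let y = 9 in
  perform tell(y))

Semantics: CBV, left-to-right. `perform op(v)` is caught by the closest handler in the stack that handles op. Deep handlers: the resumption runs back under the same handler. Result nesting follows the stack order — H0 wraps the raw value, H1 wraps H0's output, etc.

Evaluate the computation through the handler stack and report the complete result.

Working:
tell(1) @ H0 ⇒ log+=1
tell(9) @ H0 ⇒ log+=9
H0 returns (0, (1, 9))
H1 returns [(0, (1, 9))]
= [(0, (1, 9))]

Answer: [(0, (1, 9))]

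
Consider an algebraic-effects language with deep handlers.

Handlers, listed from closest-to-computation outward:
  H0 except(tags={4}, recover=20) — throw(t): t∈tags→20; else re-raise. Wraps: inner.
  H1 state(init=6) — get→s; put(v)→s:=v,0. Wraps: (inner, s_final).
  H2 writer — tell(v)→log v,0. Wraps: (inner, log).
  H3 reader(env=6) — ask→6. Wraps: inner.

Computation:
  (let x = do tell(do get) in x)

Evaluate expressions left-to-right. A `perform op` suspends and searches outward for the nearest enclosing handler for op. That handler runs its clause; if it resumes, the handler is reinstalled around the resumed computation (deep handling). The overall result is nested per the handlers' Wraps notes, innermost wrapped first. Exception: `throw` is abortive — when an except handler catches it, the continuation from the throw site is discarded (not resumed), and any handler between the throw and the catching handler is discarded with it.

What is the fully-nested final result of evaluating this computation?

Answer: ((0, 6), (6))

Working:
get @ H1 ⇒ 6
tell(6) @ H2 ⇒ log+=6
H0 returns 0
H1 returns (0, 6)
H2 returns ((0, 6), (6))
H3 returns ((0, 6), (6))
= ((0, 6), (6))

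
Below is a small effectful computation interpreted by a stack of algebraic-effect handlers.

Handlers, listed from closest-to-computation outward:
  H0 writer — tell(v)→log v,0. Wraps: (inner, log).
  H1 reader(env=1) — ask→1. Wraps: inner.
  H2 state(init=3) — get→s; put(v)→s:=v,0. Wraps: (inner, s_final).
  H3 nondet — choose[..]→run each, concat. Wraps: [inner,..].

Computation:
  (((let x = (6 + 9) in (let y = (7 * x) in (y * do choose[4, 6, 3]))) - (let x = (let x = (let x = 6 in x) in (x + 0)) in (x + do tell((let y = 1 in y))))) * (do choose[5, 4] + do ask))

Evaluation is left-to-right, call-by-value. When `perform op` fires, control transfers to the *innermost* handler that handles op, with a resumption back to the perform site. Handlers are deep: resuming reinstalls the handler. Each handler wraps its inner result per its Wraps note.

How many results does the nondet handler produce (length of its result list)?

Answer: 6

Step-by-step:
choose[4, 6, 3] @ H3
  branch[0] choose=4:
    tell(1) @ H0 ⇒ log+=1
    choose[5, 4] @ H3
      branch[0] choose=5:
        ask @ H1 ⇒ 1
        H0 returns (2484, (1))
        H1 returns (2484, (1))
        H2 returns ((2484, (1)), 3)
        H3 returns [((2484, (1)), 3)]
      branch[1] choose=4:
        ask @ H1 ⇒ 1
        H0 returns (2070, (1))
        H1 returns (2070, (1))
        H2 returns ((2070, (1)), 3)
        H3 returns [((2070, (1)), 3)]
  branch[1] choose=6:
    tell(1) @ H0 ⇒ log+=1
    choose[5, 4] @ H3
      branch[0] choose=5:
        ask @ H1 ⇒ 1
        H0 returns (3744, (1))
        H1 returns (3744, (1))
        H2 returns ((3744, (1)), 3)
        H3 returns [((3744, (1)), 3)]
      branch[1] choose=4:
        ask @ H1 ⇒ 1
        H0 returns (3120, (1))
        H1 returns (3120, (1))
        H2 returns ((3120, (1)), 3)
        H3 returns [((3120, (1)), 3)]
  branch[2] choose=3:
    tell(1) @ H0 ⇒ log+=1
    choose[5, 4] @ H3
      branch[0] choose=5:
        ask @ H1 ⇒ 1
        H0 returns (1854, (1))
        H1 returns (1854, (1))
        H2 returns ((1854, (1)), 3)
        H3 returns [((1854, (1)), 3)]
      branch[1] choose=4:
        ask @ H1 ⇒ 1
        H0 returns (1545, (1))
        H1 returns (1545, (1))
        H2 returns ((1545, (1)), 3)
        H3 returns [((1545, (1)), 3)]
= [((2484, (1)), 3), ((2070, (1)), 3), ((3744, (1)), 3), ((3120, (1)), 3), ((1854, (1)), 3), ((1545, (1)), 3)]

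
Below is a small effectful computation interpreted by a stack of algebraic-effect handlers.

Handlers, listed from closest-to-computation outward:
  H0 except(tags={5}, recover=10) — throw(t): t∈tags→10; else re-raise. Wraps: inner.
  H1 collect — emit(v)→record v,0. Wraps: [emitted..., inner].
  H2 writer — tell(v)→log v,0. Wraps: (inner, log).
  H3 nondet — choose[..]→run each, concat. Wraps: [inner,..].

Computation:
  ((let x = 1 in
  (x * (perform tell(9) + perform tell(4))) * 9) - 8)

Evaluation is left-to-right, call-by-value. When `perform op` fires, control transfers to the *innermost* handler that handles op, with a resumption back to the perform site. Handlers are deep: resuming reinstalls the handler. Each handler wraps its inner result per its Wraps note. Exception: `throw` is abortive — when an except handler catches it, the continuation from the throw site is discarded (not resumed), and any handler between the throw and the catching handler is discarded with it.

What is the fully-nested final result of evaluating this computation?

Step-by-step:
tell(9) @ H2 ⇒ log+=9
tell(4) @ H2 ⇒ log+=4
H0 returns -8
H1 returns [-8]
H2 returns ([-8], (9, 4))
H3 returns [([-8], (9, 4))]
= [([-8], (9, 4))]

Answer: [([-8], (9, 4))]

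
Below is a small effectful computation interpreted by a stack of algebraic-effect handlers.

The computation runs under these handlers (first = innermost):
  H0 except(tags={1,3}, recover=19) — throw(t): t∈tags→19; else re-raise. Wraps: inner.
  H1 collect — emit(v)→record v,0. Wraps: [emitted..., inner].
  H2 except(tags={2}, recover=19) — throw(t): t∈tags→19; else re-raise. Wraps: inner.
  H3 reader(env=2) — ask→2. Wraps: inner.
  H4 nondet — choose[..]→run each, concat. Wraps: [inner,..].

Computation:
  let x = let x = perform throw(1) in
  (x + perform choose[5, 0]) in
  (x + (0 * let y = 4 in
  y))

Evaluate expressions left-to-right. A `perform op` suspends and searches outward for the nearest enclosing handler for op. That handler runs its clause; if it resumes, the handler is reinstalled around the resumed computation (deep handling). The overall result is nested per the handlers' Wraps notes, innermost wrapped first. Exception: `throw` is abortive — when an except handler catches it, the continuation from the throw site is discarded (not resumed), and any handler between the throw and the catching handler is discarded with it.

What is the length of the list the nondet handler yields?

Answer: 1

Step-by-step:
throw(1) @ H0 caught ⇒ 19
H1 returns [19]
H2 returns [19]
H3 returns [19]
H4 returns [[19]]
= [[19]]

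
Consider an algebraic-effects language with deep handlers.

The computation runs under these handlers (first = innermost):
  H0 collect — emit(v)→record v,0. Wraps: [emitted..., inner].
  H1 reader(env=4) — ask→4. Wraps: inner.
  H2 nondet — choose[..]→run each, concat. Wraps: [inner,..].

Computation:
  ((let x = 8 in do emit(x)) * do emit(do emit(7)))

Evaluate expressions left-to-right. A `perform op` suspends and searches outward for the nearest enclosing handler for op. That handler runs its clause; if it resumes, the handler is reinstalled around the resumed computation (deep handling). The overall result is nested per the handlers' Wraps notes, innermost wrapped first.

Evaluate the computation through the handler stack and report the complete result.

Answer: [[8, 7, 0, 0]]

Evaluation trace:
emit(8) @ H0 ⇒ out+=8
emit(7) @ H0 ⇒ out+=7
emit(0) @ H0 ⇒ out+=0
H0 returns [8, 7, 0, 0]
H1 returns [8, 7, 0, 0]
H2 returns [[8, 7, 0, 0]]
= [[8, 7, 0, 0]]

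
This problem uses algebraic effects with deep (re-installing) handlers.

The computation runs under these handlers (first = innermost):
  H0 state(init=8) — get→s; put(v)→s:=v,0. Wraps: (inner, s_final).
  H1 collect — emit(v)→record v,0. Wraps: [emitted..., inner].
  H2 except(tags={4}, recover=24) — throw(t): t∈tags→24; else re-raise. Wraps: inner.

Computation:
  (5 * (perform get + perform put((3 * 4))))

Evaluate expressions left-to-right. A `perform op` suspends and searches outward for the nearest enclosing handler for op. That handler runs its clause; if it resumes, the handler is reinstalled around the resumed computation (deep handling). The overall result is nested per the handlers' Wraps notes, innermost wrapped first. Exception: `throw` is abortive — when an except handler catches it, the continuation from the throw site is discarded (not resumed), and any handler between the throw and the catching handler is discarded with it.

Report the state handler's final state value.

Step-by-step:
get @ H0 ⇒ 8
put(12) @ H0 ⇒ s:=12
H0 returns (40, 12)
H1 returns [(40, 12)]
H2 returns [(40, 12)]
= [(40, 12)]

Answer: 12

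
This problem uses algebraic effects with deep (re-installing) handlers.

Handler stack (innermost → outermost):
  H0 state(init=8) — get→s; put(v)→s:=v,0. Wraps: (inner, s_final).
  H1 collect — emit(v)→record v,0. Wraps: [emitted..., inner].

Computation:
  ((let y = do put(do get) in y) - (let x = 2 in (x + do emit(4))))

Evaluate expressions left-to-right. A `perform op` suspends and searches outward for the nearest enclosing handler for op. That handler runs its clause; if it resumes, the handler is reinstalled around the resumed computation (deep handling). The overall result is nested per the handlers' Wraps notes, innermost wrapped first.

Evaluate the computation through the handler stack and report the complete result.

Answer: [4, (-2, 8)]

Evaluation trace:
get @ H0 ⇒ 8
put(8) @ H0 ⇒ s:=8
emit(4) @ H1 ⇒ out+=4
H0 returns (-2, 8)
H1 returns [4, (-2, 8)]
= [4, (-2, 8)]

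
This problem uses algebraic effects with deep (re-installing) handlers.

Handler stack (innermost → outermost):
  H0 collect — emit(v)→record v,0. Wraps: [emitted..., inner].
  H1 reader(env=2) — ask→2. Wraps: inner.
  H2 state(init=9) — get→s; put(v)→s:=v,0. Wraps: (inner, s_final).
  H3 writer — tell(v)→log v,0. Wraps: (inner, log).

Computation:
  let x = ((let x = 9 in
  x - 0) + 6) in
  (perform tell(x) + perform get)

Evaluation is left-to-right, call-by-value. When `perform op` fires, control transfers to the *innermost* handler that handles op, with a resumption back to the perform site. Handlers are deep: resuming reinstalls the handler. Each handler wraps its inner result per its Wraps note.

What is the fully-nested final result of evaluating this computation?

Answer: (([9], 9), (15))

Working:
tell(15) @ H3 ⇒ log+=15
get @ H2 ⇒ 9
H0 returns [9]
H1 returns [9]
H2 returns ([9], 9)
H3 returns (([9], 9), (15))
= (([9], 9), (15))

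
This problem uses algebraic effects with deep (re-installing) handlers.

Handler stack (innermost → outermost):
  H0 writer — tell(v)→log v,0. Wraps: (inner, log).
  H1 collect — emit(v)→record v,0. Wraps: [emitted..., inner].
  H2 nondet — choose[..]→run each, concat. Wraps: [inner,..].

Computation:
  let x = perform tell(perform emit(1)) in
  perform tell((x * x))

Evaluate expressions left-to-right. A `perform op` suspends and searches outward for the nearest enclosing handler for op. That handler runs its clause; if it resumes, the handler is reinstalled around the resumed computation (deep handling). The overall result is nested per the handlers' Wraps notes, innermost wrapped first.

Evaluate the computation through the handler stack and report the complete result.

Working:
emit(1) @ H1 ⇒ out+=1
tell(0) @ H0 ⇒ log+=0
tell(0) @ H0 ⇒ log+=0
H0 returns (0, (0, 0))
H1 returns [1, (0, (0, 0))]
H2 returns [[1, (0, (0, 0))]]
= [[1, (0, (0, 0))]]

Answer: [[1, (0, (0, 0))]]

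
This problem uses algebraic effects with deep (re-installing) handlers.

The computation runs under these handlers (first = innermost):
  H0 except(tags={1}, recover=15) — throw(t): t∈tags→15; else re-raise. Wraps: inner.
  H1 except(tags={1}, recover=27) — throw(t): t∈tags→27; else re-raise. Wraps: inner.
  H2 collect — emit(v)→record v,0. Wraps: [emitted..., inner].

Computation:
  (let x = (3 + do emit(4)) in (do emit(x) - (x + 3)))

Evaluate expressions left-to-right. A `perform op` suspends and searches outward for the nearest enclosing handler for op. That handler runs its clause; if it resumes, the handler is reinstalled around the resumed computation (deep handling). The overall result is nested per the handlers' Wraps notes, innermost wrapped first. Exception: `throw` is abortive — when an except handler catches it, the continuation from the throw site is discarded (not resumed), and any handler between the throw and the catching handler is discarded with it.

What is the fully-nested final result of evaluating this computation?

Answer: [4, 3, -6]

Working:
emit(4) @ H2 ⇒ out+=4
emit(3) @ H2 ⇒ out+=3
H0 returns -6
H1 returns -6
H2 returns [4, 3, -6]
= [4, 3, -6]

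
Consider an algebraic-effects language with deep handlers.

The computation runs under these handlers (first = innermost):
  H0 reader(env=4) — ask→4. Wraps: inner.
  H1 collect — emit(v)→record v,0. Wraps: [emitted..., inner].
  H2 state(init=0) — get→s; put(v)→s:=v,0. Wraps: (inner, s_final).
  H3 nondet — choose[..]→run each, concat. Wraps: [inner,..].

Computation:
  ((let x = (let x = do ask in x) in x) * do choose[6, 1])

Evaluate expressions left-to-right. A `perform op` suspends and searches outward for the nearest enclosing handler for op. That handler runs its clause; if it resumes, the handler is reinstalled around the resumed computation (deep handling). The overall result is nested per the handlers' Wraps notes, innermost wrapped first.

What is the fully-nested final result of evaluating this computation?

Step-by-step:
ask @ H0 ⇒ 4
choose[6, 1] @ H3
  branch[0] choose=6:
    H0 returns 24
    H1 returns [24]
    H2 returns ([24], 0)
    H3 returns [([24], 0)]
  branch[1] choose=1:
    H0 returns 4
    H1 returns [4]
    H2 returns ([4], 0)
    H3 returns [([4], 0)]
= [([24], 0), ([4], 0)]

Answer: [([24], 0), ([4], 0)]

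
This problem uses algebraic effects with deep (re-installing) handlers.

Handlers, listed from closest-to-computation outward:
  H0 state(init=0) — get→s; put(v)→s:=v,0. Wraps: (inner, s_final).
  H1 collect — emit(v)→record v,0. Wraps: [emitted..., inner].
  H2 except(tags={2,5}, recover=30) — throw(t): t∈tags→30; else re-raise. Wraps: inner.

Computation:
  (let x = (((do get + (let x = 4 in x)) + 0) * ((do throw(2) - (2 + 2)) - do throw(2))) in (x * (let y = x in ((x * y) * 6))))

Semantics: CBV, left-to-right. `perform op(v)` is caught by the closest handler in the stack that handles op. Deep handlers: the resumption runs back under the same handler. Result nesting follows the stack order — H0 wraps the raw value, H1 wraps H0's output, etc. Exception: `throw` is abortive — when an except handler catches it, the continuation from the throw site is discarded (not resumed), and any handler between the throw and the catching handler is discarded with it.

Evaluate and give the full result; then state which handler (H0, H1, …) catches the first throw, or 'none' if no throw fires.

Step-by-step:
get @ H0 ⇒ 0
throw(2) @ H2 caught ⇒ 30
= 30

Answer: 30 ; first throw caught by: H2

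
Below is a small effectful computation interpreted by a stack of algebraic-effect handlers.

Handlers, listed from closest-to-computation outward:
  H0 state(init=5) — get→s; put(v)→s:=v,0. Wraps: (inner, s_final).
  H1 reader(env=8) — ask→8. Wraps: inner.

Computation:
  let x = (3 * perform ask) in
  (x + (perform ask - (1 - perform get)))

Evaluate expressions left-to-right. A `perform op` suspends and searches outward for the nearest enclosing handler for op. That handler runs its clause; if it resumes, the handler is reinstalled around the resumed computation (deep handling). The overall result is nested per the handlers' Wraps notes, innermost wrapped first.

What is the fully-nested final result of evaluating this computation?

Answer: (36, 5)

Working:
ask @ H1 ⇒ 8
ask @ H1 ⇒ 8
get @ H0 ⇒ 5
H0 returns (36, 5)
H1 returns (36, 5)
= (36, 5)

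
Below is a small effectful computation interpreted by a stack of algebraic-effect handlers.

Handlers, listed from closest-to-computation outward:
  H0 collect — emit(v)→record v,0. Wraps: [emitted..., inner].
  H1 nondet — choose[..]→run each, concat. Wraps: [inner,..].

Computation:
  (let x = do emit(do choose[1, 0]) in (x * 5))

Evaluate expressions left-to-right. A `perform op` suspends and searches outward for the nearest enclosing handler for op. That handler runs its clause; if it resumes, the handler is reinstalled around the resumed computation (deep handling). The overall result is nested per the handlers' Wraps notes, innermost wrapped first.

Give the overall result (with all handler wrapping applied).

Step-by-step:
choose[1, 0] @ H1
  branch[0] choose=1:
    emit(1) @ H0 ⇒ out+=1
    H0 returns [1, 0]
    H1 returns [[1, 0]]
  branch[1] choose=0:
    emit(0) @ H0 ⇒ out+=0
    H0 returns [0, 0]
    H1 returns [[0, 0]]
= [[1, 0], [0, 0]]

Answer: [[1, 0], [0, 0]]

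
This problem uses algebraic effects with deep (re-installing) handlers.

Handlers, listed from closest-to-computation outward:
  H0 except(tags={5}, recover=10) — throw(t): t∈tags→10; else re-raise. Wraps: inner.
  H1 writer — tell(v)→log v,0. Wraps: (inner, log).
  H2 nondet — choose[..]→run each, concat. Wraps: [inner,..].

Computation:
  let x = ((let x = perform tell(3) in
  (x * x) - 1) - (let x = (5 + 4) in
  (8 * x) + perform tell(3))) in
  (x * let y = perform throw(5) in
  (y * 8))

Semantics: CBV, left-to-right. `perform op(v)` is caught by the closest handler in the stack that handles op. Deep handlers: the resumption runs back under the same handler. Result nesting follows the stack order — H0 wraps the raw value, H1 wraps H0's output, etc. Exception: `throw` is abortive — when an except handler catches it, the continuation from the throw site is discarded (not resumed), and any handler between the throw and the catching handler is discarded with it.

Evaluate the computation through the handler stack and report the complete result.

Working:
tell(3) @ H1 ⇒ log+=3
tell(3) @ H1 ⇒ log+=3
throw(5) @ H0 caught ⇒ 10
H1 returns (10, (3, 3))
H2 returns [(10, (3, 3))]
= [(10, (3, 3))]

Answer: [(10, (3, 3))]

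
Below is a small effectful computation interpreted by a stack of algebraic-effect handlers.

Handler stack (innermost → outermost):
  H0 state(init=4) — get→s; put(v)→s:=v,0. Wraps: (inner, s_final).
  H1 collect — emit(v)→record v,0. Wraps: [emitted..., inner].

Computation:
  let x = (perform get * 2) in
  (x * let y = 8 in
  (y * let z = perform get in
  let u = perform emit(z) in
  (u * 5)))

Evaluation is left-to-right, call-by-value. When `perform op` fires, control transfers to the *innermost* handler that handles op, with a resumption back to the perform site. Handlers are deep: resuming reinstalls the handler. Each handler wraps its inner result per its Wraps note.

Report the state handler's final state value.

Step-by-step:
get @ H0 ⇒ 4
get @ H0 ⇒ 4
emit(4) @ H1 ⇒ out+=4
H0 returns (0, 4)
H1 returns [4, (0, 4)]
= [4, (0, 4)]

Answer: 4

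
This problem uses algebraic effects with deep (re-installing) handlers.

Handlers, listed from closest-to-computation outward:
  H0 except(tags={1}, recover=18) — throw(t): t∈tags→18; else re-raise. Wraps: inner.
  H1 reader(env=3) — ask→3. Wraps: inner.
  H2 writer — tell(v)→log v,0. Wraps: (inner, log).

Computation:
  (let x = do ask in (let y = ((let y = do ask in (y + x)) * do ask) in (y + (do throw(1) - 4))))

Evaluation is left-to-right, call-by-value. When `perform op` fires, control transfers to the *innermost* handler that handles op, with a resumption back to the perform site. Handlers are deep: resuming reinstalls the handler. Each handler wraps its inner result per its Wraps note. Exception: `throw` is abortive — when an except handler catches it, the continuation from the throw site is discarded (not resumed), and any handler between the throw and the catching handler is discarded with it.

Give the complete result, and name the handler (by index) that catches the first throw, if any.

Answer: (18, ()) ; first throw caught by: H0

Working:
ask @ H1 ⇒ 3
ask @ H1 ⇒ 3
ask @ H1 ⇒ 3
throw(1) @ H0 caught ⇒ 18
H1 returns 18
H2 returns (18, ())
= (18, ())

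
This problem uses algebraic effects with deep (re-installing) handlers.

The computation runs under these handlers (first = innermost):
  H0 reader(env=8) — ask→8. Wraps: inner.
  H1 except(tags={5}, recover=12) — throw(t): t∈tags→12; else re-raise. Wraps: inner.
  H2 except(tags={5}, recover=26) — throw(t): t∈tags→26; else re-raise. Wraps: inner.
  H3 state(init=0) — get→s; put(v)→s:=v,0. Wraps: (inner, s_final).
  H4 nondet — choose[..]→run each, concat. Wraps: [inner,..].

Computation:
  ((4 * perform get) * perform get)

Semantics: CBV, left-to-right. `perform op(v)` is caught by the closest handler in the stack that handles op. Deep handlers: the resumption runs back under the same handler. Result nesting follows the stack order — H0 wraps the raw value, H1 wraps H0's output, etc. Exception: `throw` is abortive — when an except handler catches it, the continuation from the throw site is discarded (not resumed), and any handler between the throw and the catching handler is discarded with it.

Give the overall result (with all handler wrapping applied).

Step-by-step:
get @ H3 ⇒ 0
get @ H3 ⇒ 0
H0 returns 0
H1 returns 0
H2 returns 0
H3 returns (0, 0)
H4 returns [(0, 0)]
= [(0, 0)]

Answer: [(0, 0)]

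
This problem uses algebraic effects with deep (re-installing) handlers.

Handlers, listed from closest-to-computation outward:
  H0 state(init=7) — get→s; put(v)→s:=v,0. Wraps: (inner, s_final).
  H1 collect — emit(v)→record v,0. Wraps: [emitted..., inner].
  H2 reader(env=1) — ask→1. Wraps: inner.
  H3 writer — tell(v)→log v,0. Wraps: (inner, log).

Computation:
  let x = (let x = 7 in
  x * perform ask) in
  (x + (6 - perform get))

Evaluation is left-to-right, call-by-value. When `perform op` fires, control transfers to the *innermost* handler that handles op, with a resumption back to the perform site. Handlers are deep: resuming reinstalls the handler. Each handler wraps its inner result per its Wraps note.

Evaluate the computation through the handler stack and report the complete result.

Answer: ([(6, 7)], ())

Working:
ask @ H2 ⇒ 1
get @ H0 ⇒ 7
H0 returns (6, 7)
H1 returns [(6, 7)]
H2 returns [(6, 7)]
H3 returns ([(6, 7)], ())
= ([(6, 7)], ())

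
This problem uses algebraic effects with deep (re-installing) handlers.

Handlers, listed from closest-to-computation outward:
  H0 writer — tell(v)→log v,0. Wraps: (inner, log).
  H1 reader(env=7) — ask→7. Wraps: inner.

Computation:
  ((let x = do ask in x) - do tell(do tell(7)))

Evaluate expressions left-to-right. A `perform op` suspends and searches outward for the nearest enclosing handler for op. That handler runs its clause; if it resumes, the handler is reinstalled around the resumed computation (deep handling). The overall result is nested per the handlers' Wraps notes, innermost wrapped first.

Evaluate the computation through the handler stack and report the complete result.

Answer: (7, (7, 0))

Step-by-step:
ask @ H1 ⇒ 7
tell(7) @ H0 ⇒ log+=7
tell(0) @ H0 ⇒ log+=0
H0 returns (7, (7, 0))
H1 returns (7, (7, 0))
= (7, (7, 0))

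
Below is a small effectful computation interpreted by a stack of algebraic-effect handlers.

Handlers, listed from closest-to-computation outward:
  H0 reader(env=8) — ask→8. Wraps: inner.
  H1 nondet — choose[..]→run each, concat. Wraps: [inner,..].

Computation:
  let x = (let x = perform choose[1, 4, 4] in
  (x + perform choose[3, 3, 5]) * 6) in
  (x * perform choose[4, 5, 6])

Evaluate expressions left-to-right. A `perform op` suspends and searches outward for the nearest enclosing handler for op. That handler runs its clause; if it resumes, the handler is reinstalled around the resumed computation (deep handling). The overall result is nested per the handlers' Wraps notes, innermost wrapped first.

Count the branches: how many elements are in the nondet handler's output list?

Answer: 27

Step-by-step:
choose[1, 4, 4] @ H1
  branch[0] choose=1:
    choose[3, 3, 5] @ H1
      branch[0] choose=3:
        choose[4, 5, 6] @ H1
          branch[0] choose=4:
            H0 returns 96
            H1 returns [96]
          branch[1] choose=5:
            H0 returns 120
            H1 returns [120]
          branch[2] choose=6:
            H0 returns 144
            H1 returns [144]
      branch[1] choose=3:
        choose[4, 5, 6] @ H1
          branch[0] choose=4:
            H0 returns 96
            H1 returns [96]
          branch[1] choose=5:
            H0 returns 120
            H1 returns [120]
          branch[2] choose=6:
            H0 returns 144
            H1 returns [144]
      branch[2] choose=5:
        choose[4, 5, 6] @ H1
          branch[0] choose=4:
            H0 returns 144
            H1 returns [144]
          branch[1] choose=5:
            H0 returns 180
            H1 returns [180]
          branch[2] choose=6:
            H0 returns 216
            H1 returns [216]
  branch[1] choose=4:
    choose[3, 3, 5] @ H1
      branch[0] choose=3:
        choose[4, 5, 6] @ H1
          branch[0] choose=4:
            H0 returns 168
            H1 returns [168]
          branch[1] choose=5:
            H0 returns 210
            H1 returns [210]
          branch[2] choose=6:
            H0 returns 252
            H1 returns [252]
      branch[1] choose=3:
        choose[4, 5, 6] @ H1
          branch[0] choose=4:
            H0 returns 168
            H1 returns [168]
          branch[1] choose=5:
            H0 returns 210
            H1 returns [210]
          branch[2] choose=6:
            H0 returns 252
            H1 returns [252]
      branch[2] choose=5:
        choose[4, 5, 6] @ H1
          branch[0] choose=4:
            H0 returns 216
            H1 returns [216]
          branch[1] choose=5:
            H0 returns 270
            H1 returns [270]
          branch[2] choose=6:
            H0 returns 324
            H1 returns [324]
  branch[2] choose=4:
    choose[3, 3, 5] @ H1
      branch[0] choose=3:
        choose[4, 5, 6] @ H1
          branch[0] choose=4:
            H0 returns 168
            H1 returns [168]
          branch[1] choose=5:
            H0 returns 210
            H1 returns [210]
          branch[2] choose=6:
            H0 returns 252
            H1 returns [252]
      branch[1] choose=3:
        choose[4, 5, 6] @ H1
          branch[0] choose=4:
            H0 returns 168
            H1 returns [168]
          branch[1] choose=5:
            H0 returns 210
            H1 returns [210]
          branch[2] choose=6:
            H0 returns 252
            H1 returns [252]
      branch[2] choose=5:
        choose[4, 5, 6] @ H1
          branch[0] choose=4:
            H0 returns 216
            H1 returns [216]
          branch[1] choose=5:
            H0 returns 270
            H1 returns [270]
          branch[2] choose=6:
            H0 returns 324
            H1 returns [324]
= [96, 120, 144, 96, 120, 144, 144, 180, 216, 168, 210, 252, 168, 210, 252, 216, 270, 324, 168, 210, 252, 168, 210, 252, 216, 270, 324]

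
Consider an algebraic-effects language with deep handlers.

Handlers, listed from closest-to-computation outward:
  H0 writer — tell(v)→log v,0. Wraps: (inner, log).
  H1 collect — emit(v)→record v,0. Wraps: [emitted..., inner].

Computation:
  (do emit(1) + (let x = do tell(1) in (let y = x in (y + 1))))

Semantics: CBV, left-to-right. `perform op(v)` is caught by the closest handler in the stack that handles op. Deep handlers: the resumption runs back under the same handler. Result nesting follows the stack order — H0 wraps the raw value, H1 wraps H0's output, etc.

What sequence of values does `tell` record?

Answer: (1)

Evaluation trace:
emit(1) @ H1 ⇒ out+=1
tell(1) @ H0 ⇒ log+=1
H0 returns (1, (1))
H1 returns [1, (1, (1))]
= [1, (1, (1))]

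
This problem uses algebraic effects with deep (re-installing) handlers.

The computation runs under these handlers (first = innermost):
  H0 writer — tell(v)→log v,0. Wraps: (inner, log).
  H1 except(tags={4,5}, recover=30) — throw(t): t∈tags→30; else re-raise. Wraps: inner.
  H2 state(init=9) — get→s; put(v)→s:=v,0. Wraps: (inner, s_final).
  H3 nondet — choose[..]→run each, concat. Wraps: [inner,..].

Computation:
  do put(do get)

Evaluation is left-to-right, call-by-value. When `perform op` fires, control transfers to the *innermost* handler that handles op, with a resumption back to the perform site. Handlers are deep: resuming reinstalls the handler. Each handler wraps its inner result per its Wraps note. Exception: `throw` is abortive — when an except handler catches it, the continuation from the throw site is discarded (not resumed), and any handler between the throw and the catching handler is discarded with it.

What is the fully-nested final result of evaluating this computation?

Evaluation trace:
get @ H2 ⇒ 9
put(9) @ H2 ⇒ s:=9
H0 returns (0, ())
H1 returns (0, ())
H2 returns ((0, ()), 9)
H3 returns [((0, ()), 9)]
= [((0, ()), 9)]

Answer: [((0, ()), 9)]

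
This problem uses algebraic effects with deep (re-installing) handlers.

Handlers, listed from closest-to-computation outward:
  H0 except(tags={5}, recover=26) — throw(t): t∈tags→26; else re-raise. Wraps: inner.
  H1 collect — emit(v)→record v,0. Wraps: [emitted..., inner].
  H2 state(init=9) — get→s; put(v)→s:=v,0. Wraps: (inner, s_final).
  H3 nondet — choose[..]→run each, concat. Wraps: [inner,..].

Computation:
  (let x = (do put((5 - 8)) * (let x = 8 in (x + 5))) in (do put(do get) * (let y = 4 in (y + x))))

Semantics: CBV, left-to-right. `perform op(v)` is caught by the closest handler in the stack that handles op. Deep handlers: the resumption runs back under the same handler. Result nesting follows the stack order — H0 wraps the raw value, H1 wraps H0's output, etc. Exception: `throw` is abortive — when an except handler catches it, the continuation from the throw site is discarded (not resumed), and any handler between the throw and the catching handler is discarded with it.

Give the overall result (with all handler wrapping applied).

Answer: [([0], -3)]

Step-by-step:
put(-3) @ H2 ⇒ s:=-3
get @ H2 ⇒ -3
put(-3) @ H2 ⇒ s:=-3
H0 returns 0
H1 returns [0]
H2 returns ([0], -3)
H3 returns [([0], -3)]
= [([0], -3)]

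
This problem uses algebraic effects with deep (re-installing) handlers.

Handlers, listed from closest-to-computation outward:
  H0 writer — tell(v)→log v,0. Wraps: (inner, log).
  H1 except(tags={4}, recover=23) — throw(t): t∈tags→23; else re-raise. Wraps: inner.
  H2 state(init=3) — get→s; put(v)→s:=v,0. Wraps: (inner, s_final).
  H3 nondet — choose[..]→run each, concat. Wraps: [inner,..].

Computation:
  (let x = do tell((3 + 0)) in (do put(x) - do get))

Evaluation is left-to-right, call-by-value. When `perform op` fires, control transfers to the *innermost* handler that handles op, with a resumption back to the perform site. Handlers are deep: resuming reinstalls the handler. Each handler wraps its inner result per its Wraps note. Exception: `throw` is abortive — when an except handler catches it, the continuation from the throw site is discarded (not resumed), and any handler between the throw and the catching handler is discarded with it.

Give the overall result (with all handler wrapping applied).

Answer: [((0, (3)), 0)]

Evaluation trace:
tell(3) @ H0 ⇒ log+=3
put(0) @ H2 ⇒ s:=0
get @ H2 ⇒ 0
H0 returns (0, (3))
H1 returns (0, (3))
H2 returns ((0, (3)), 0)
H3 returns [((0, (3)), 0)]
= [((0, (3)), 0)]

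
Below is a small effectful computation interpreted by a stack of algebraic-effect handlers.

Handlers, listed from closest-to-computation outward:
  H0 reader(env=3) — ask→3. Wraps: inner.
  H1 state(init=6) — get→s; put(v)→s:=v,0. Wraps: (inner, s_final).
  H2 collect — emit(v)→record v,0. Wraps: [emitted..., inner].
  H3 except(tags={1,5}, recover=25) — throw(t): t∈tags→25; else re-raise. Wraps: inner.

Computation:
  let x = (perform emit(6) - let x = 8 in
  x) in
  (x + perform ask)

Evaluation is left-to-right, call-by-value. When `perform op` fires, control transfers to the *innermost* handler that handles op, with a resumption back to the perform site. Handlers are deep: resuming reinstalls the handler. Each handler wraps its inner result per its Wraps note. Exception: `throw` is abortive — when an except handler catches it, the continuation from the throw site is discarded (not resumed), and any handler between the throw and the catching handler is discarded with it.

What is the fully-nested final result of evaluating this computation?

Evaluation trace:
emit(6) @ H2 ⇒ out+=6
ask @ H0 ⇒ 3
H0 returns -5
H1 returns (-5, 6)
H2 returns [6, (-5, 6)]
H3 returns [6, (-5, 6)]
= [6, (-5, 6)]

Answer: [6, (-5, 6)]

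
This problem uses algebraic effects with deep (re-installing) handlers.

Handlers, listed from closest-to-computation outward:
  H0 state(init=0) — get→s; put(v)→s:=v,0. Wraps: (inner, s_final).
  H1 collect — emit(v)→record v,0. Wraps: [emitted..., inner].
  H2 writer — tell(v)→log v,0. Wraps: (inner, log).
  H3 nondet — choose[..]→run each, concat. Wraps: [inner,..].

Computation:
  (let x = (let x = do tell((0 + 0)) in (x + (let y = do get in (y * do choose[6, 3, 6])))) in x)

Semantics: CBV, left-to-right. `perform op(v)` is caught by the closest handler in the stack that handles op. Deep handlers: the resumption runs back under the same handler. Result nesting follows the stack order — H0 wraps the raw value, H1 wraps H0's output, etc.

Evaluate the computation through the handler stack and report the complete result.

Answer: [([(0, 0)], (0)), ([(0, 0)], (0)), ([(0, 0)], (0))]

Working:
tell(0) @ H2 ⇒ log+=0
get @ H0 ⇒ 0
choose[6, 3, 6] @ H3
  branch[0] choose=6:
    H0 returns (0, 0)
    H1 returns [(0, 0)]
    H2 returns ([(0, 0)], (0))
    H3 returns [([(0, 0)], (0))]
  branch[1] choose=3:
    H0 returns (0, 0)
    H1 returns [(0, 0)]
    H2 returns ([(0, 0)], (0))
    H3 returns [([(0, 0)], (0))]
  branch[2] choose=6:
    H0 returns (0, 0)
    H1 returns [(0, 0)]
    H2 returns ([(0, 0)], (0))
    H3 returns [([(0, 0)], (0))]
= [([(0, 0)], (0)), ([(0, 0)], (0)), ([(0, 0)], (0))]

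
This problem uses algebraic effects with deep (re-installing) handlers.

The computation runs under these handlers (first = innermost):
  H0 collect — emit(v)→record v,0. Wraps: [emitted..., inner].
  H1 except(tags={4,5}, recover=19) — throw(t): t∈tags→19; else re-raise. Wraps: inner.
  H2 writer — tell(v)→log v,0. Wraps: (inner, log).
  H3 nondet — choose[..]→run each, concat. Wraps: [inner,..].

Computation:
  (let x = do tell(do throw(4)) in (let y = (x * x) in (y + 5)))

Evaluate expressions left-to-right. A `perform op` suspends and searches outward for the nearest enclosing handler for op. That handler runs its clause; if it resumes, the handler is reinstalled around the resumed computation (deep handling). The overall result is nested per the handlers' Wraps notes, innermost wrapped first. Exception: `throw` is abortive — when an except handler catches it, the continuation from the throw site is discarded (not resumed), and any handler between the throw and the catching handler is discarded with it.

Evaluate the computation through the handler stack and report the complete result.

Answer: [(19, ())]

Working:
throw(4) @ H1 caught ⇒ 19
H2 returns (19, ())
H3 returns [(19, ())]
= [(19, ())]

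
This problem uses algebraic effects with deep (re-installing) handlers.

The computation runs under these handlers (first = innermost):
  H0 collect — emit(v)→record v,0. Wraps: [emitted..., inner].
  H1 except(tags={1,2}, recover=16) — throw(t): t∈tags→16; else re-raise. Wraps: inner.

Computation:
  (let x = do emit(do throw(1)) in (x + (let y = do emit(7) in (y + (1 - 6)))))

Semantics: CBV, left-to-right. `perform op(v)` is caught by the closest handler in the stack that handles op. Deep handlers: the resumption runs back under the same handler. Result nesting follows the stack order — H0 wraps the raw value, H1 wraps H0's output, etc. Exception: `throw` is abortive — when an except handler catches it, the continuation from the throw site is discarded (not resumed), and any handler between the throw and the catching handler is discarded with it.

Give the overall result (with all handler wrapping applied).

Evaluation trace:
throw(1) @ H1 caught ⇒ 16
= 16

Answer: 16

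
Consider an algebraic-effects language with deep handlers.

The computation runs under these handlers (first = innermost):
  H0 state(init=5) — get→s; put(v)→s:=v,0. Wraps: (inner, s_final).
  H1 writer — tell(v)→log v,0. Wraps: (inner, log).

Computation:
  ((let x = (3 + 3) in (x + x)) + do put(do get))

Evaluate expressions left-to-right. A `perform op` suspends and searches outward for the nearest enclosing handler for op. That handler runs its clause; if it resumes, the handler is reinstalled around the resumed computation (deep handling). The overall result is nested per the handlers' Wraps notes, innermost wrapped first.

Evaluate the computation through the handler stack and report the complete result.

Answer: ((12, 5), ())

Working:
get @ H0 ⇒ 5
put(5) @ H0 ⇒ s:=5
H0 returns (12, 5)
H1 returns ((12, 5), ())
= ((12, 5), ())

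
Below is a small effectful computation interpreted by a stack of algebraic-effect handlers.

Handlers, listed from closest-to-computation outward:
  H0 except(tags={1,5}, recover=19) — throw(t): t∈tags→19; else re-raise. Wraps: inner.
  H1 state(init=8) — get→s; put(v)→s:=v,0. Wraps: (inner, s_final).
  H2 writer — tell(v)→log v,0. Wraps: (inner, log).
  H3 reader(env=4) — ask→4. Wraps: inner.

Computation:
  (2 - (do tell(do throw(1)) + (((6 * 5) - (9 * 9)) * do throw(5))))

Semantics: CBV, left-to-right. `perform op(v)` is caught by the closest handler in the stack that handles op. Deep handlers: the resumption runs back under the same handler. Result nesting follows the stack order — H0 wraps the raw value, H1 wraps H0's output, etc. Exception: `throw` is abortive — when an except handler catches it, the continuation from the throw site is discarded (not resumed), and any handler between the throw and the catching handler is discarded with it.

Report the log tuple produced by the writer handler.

Answer: ()

Working:
throw(1) @ H0 caught ⇒ 19
H1 returns (19, 8)
H2 returns ((19, 8), ())
H3 returns ((19, 8), ())
= ((19, 8), ())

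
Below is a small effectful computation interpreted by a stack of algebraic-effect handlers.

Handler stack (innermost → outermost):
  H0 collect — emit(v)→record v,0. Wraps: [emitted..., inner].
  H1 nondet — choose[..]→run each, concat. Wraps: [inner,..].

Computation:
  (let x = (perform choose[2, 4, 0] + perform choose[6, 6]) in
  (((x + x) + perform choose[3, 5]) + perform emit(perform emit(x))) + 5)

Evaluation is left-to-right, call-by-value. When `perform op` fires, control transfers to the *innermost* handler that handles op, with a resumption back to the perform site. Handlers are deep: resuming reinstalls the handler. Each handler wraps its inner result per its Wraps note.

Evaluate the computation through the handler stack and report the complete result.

Step-by-step:
choose[2, 4, 0] @ H1
  branch[0] choose=2:
    choose[6, 6] @ H1
      branch[0] choose=6:
        choose[3, 5] @ H1
          branch[0] choose=3:
            emit(8) @ H0 ⇒ out+=8
            emit(0) @ H0 ⇒ out+=0
            H0 returns [8, 0, 24]
            H1 returns [[8, 0, 24]]
          branch[1] choose=5:
            emit(8) @ H0 ⇒ out+=8
            emit(0) @ H0 ⇒ out+=0
            H0 returns [8, 0, 26]
            H1 returns [[8, 0, 26]]
      branch[1] choose=6:
        choose[3, 5] @ H1
          branch[0] choose=3:
            emit(8) @ H0 ⇒ out+=8
            emit(0) @ H0 ⇒ out+=0
            H0 returns [8, 0, 24]
            H1 returns [[8, 0, 24]]
          branch[1] choose=5:
            emit(8) @ H0 ⇒ out+=8
            emit(0) @ H0 ⇒ out+=0
            H0 returns [8, 0, 26]
            H1 returns [[8, 0, 26]]
  branch[1] choose=4:
    choose[6, 6] @ H1
      branch[0] choose=6:
        choose[3, 5] @ H1
          branch[0] choose=3:
            emit(10) @ H0 ⇒ out+=10
            emit(0) @ H0 ⇒ out+=0
            H0 returns [10, 0, 28]
            H1 returns [[10, 0, 28]]
          branch[1] choose=5:
            emit(10) @ H0 ⇒ out+=10
            emit(0) @ H0 ⇒ out+=0
            H0 returns [10, 0, 30]
            H1 returns [[10, 0, 30]]
      branch[1] choose=6:
        choose[3, 5] @ H1
          branch[0] choose=3:
            emit(10) @ H0 ⇒ out+=10
            emit(0) @ H0 ⇒ out+=0
            H0 returns [10, 0, 28]
            H1 returns [[10, 0, 28]]
          branch[1] choose=5:
            emit(10) @ H0 ⇒ out+=10
            emit(0) @ H0 ⇒ out+=0
            H0 returns [10, 0, 30]
            H1 returns [[10, 0, 30]]
  branch[2] choose=0:
    choose[6, 6] @ H1
      branch[0] choose=6:
        choose[3, 5] @ H1
          branch[0] choose=3:
            emit(6) @ H0 ⇒ out+=6
            emit(0) @ H0 ⇒ out+=0
            H0 returns [6, 0, 20]
            H1 returns [[6, 0, 20]]
          branch[1] choose=5:
            emit(6) @ H0 ⇒ out+=6
            emit(0) @ H0 ⇒ out+=0
            H0 returns [6, 0, 22]
            H1 returns [[6, 0, 22]]
      branch[1] choose=6:
        choose[3, 5] @ H1
          branch[0] choose=3:
            emit(6) @ H0 ⇒ out+=6
            emit(0) @ H0 ⇒ out+=0
            H0 returns [6, 0, 20]
            H1 returns [[6, 0, 20]]
          branch[1] choose=5:
            emit(6) @ H0 ⇒ out+=6
            emit(0) @ H0 ⇒ out+=0
            H0 returns [6, 0, 22]
            H1 returns [[6, 0, 22]]
= [[8, 0, 24], [8, 0, 26], [8, 0, 24], [8, 0, 26], [10, 0, 28], [10, 0, 30], [10, 0, 28], [10, 0, 30], [6, 0, 20], [6, 0, 22], [6, 0, 20], [6, 0, 22]]

Answer: [[8, 0, 24], [8, 0, 26], [8, 0, 24], [8, 0, 26], [10, 0, 28], [10, 0, 30], [10, 0, 28], [10, 0, 30], [6, 0, 20], [6, 0, 22], [6, 0, 20], [6, 0, 22]]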